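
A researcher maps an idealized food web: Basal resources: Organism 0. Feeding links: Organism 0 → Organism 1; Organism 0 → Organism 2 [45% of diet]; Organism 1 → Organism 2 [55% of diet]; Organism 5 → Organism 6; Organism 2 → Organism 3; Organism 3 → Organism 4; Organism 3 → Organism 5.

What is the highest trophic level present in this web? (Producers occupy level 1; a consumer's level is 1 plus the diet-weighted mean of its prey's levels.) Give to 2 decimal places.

5.55

Organism 1: 1 + 1 = 2
Organism 2: 1 + (0.55×2 + 0.45×1) = 2.55
Organism 3: 1 + 2.55 = 3.55
Organism 4: 1 + 3.55 = 4.55
Organism 5: 1 + 3.55 = 4.55
Organism 6: 1 + 4.55 = 5.55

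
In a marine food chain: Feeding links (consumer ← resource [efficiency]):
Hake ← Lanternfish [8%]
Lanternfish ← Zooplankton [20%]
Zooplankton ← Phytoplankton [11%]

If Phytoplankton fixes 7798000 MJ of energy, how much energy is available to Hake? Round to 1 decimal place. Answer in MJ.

Zooplankton: 7798000 × 0.11 = 857780 MJ
Lanternfish: 857780 × 0.2 = 171556 MJ
Hake: 171556 × 0.08 = 13724.48 MJ

13724.5 MJ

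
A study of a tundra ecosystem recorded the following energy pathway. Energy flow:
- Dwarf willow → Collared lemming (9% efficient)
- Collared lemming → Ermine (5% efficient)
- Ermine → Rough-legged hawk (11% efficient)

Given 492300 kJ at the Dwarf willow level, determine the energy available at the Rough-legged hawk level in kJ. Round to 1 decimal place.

243.7 kJ

Collared lemming: 492300 × 0.09 = 44307 kJ
Ermine: 44307 × 0.05 = 2215.35 kJ
Rough-legged hawk: 2215.35 × 0.11 = 243.6885 kJ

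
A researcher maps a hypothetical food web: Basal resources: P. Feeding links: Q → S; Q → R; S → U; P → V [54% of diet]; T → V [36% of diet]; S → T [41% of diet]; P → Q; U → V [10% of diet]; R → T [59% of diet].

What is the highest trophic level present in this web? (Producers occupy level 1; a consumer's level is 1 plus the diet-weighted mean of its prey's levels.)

Q: 1 + 1 = 2
R: 1 + 2 = 3
S: 1 + 2 = 3
T: 1 + (0.41×3 + 0.59×3) = 4
U: 1 + 3 = 4
V: 1 + (0.54×1 + 0.1×4 + 0.36×4) = 3.38

4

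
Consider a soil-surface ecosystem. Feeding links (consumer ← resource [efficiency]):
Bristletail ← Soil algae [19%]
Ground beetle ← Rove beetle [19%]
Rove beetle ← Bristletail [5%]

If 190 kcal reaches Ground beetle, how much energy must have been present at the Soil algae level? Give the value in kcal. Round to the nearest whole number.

105263 kcal

Cumulative transfer efficiency: 0.19 × 0.05 × 0.19 = 0.001805
Soil algae energy = 190 / 0.001805 = 105263 kcal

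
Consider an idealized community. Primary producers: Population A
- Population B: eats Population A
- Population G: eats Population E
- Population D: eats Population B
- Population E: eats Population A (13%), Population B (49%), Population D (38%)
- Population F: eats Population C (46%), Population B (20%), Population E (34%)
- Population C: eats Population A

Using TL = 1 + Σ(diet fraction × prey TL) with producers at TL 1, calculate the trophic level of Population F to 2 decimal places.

3.43

Population B: 1 + 1 = 2
Population C: 1 + 1 = 2
Population D: 1 + 2 = 3
Population E: 1 + (0.13×1 + 0.49×2 + 0.38×3) = 3.25
Population F: 1 + (0.46×2 + 0.2×2 + 0.34×3.25) = 3.425
Population G: 1 + 3.25 = 4.25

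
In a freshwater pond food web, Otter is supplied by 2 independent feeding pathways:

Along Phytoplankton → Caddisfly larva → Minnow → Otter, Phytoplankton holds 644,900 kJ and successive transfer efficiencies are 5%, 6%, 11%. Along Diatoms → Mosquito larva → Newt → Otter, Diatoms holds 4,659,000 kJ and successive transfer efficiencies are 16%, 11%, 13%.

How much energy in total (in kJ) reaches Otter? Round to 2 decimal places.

Via Phytoplankton: 644900 × 0.05 × 0.06 × 0.11 = 212.817 kJ
Via Diatoms: 4659000 × 0.16 × 0.11 × 0.13 = 10659.792 kJ
Total at Otter: 212.817 + 10659.792 = 10872.609 kJ

10872.61 kJ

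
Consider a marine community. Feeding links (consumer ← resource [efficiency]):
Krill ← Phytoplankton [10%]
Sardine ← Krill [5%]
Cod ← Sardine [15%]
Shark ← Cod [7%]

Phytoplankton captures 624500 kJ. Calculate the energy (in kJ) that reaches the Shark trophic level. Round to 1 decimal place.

32.8 kJ

Krill: 624500 × 0.1 = 62450 kJ
Sardine: 62450 × 0.05 = 3122.5 kJ
Cod: 3122.5 × 0.15 = 468.375 kJ
Shark: 468.375 × 0.07 = 32.78625 kJ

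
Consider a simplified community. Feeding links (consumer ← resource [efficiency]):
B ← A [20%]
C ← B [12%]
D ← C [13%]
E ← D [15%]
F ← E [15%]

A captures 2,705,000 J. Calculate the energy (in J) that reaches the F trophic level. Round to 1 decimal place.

189.9 J

B: 2705000 × 0.2 = 541000 J
C: 541000 × 0.12 = 64920 J
D: 64920 × 0.13 = 8439.6 J
E: 8439.6 × 0.15 = 1265.94 J
F: 1265.94 × 0.15 = 189.891 J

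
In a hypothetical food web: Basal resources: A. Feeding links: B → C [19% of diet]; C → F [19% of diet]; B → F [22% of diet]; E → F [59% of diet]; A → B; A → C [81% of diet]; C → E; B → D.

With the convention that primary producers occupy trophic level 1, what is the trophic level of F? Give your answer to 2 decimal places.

B: 1 + 1 = 2
C: 1 + (0.81×1 + 0.19×2) = 2.19
D: 1 + 2 = 3
E: 1 + 2.19 = 3.19
F: 1 + (0.19×2.19 + 0.59×3.19 + 0.22×2) = 3.7382

3.74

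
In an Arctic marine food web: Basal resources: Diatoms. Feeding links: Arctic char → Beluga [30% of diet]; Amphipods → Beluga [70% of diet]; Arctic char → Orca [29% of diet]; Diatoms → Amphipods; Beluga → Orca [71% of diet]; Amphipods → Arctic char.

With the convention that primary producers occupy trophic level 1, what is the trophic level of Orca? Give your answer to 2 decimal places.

4.21

Amphipods: 1 + 1 = 2
Arctic char: 1 + 2 = 3
Beluga: 1 + (0.3×3 + 0.7×2) = 3.3
Orca: 1 + (0.29×3 + 0.71×3.3) = 4.213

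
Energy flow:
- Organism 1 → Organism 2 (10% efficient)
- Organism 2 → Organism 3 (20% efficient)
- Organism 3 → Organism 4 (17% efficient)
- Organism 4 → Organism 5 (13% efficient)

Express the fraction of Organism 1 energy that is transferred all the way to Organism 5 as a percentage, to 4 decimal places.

0.0442%

Product of link efficiencies: 0.1 × 0.2 × 0.17 × 0.13 = 0.000442
As a percentage: 0.000442 × 100 = 0.0442%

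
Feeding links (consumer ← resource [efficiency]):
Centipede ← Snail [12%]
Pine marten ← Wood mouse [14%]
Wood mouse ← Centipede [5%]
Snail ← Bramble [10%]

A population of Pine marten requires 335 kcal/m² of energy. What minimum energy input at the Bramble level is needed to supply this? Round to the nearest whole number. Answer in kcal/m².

Cumulative transfer efficiency: 0.1 × 0.12 × 0.05 × 0.14 = 0.000084
Bramble energy = 335 / 0.000084 = 3988095 kcal/m²

3988095 kcal/m²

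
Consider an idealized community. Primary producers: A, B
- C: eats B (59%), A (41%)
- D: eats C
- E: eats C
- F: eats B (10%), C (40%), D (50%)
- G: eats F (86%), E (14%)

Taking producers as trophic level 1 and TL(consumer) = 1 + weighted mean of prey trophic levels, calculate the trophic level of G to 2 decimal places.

4.34

C: 1 + (0.59×1 + 0.41×1) = 2
D: 1 + 2 = 3
E: 1 + 2 = 3
F: 1 + (0.1×1 + 0.4×2 + 0.5×3) = 3.4
G: 1 + (0.86×3.4 + 0.14×3) = 4.344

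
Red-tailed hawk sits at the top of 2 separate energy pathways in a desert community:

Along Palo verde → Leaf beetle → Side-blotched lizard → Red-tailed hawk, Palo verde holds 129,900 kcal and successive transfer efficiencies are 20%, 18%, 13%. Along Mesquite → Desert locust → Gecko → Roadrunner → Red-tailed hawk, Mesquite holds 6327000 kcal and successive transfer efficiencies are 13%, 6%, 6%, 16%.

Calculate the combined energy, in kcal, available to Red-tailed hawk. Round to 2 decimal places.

Via Palo verde: 129900 × 0.2 × 0.18 × 0.13 = 607.932 kcal
Via Mesquite: 6327000 × 0.13 × 0.06 × 0.06 × 0.16 = 473.76576 kcal
Total at Red-tailed hawk: 607.932 + 473.76576 = 1081.69776 kcal

1081.70 kcal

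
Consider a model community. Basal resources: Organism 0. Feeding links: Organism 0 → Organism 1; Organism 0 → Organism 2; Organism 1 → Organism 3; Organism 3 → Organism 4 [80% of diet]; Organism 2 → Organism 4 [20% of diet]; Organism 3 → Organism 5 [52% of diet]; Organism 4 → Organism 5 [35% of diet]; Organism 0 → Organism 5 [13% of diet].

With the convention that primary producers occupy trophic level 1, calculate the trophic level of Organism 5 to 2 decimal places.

Organism 1: 1 + 1 = 2
Organism 2: 1 + 1 = 2
Organism 3: 1 + 2 = 3
Organism 4: 1 + (0.8×3 + 0.2×2) = 3.8
Organism 5: 1 + (0.52×3 + 0.35×3.8 + 0.13×1) = 4.02

4.02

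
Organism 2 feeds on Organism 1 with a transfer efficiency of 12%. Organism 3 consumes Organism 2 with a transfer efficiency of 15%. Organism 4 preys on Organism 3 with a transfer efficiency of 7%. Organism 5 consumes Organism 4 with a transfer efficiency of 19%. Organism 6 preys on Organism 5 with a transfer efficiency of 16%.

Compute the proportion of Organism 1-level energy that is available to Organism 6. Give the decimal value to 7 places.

Product of link efficiencies: 0.12 × 0.15 × 0.07 × 0.19 × 0.16 = 0.000038304

0.0000383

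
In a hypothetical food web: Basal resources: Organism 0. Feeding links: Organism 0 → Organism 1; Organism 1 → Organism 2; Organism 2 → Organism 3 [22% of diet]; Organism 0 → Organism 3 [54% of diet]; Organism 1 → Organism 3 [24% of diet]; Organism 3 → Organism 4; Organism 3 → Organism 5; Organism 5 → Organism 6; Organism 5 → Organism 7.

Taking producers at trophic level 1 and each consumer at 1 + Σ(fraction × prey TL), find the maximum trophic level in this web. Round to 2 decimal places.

4.68

Organism 1: 1 + 1 = 2
Organism 2: 1 + 2 = 3
Organism 3: 1 + (0.22×3 + 0.54×1 + 0.24×2) = 2.68
Organism 4: 1 + 2.68 = 3.68
Organism 5: 1 + 2.68 = 3.68
Organism 6: 1 + 3.68 = 4.68
Organism 7: 1 + 3.68 = 4.68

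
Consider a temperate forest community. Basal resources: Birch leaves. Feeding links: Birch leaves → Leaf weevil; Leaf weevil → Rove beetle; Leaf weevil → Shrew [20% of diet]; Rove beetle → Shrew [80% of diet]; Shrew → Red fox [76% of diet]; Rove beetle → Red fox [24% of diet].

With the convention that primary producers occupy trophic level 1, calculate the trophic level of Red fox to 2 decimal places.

4.61

Leaf weevil: 1 + 1 = 2
Rove beetle: 1 + 2 = 3
Shrew: 1 + (0.2×2 + 0.8×3) = 3.8
Red fox: 1 + (0.76×3.8 + 0.24×3) = 4.608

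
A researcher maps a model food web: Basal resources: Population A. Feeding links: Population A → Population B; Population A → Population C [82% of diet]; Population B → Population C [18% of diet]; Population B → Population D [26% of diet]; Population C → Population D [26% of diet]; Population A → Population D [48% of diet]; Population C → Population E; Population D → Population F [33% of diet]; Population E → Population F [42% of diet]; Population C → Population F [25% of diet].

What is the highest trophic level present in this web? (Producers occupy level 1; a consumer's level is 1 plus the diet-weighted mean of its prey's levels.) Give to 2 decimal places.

3.73

Population B: 1 + 1 = 2
Population C: 1 + (0.82×1 + 0.18×2) = 2.18
Population D: 1 + (0.26×2 + 0.26×2.18 + 0.48×1) = 2.5668
Population E: 1 + 2.18 = 3.18
Population F: 1 + (0.33×2.5668 + 0.42×3.18 + 0.25×2.18) = 3.727644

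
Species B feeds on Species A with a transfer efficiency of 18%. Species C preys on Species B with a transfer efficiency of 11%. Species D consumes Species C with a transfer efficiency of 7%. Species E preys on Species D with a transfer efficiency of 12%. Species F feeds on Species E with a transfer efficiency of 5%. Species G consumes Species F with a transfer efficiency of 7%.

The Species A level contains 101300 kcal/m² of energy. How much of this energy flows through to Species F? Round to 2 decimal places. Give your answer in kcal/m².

Species B: 101300 × 0.18 = 18234 kcal/m²
Species C: 18234 × 0.11 = 2005.74 kcal/m²
Species D: 2005.74 × 0.07 = 140.4018 kcal/m²
Species E: 140.4018 × 0.12 = 16.848216 kcal/m²
Species F: 16.848216 × 0.05 = 0.8424108 kcal/m²

0.84 kcal/m²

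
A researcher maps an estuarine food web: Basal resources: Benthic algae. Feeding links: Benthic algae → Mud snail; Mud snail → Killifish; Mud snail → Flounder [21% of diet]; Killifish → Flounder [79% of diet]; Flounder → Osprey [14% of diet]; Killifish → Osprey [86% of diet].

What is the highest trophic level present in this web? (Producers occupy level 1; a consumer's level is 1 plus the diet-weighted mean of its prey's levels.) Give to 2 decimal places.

4.11

Mud snail: 1 + 1 = 2
Killifish: 1 + 2 = 3
Flounder: 1 + (0.21×2 + 0.79×3) = 3.79
Osprey: 1 + (0.14×3.79 + 0.86×3) = 4.1106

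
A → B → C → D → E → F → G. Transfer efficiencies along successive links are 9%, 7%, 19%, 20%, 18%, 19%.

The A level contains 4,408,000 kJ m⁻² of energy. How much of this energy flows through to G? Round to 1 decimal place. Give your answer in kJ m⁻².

B: 4408000 × 0.09 = 396720 kJ m⁻²
C: 396720 × 0.07 = 27770.4 kJ m⁻²
D: 27770.4 × 0.19 = 5276.376 kJ m⁻²
E: 5276.376 × 0.2 = 1055.2752 kJ m⁻²
F: 1055.2752 × 0.18 = 189.949536 kJ m⁻²
G: 189.949536 × 0.19 = 36.09041184 kJ m⁻²

36.1 kJ m⁻²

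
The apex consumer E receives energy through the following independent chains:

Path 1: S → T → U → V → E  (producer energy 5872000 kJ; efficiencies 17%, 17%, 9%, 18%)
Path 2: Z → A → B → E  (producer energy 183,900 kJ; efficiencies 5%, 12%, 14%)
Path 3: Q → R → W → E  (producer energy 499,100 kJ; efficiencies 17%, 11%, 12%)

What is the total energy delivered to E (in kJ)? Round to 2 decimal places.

Path 1: 5872000 × 0.17 × 0.17 × 0.09 × 0.18 = 2749.15296 kJ
Path 2: 183900 × 0.05 × 0.12 × 0.14 = 154.476 kJ
Path 3: 499100 × 0.17 × 0.11 × 0.12 = 1119.9804 kJ
Total at E: 2749.15296 + 154.476 + 1119.9804 = 4023.60936 kJ

4023.61 kJ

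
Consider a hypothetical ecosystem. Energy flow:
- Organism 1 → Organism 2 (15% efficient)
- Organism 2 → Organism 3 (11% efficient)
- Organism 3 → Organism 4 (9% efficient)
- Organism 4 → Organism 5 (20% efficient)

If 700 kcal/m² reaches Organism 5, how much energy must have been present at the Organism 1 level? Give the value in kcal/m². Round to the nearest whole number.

2356902 kcal/m²

Cumulative transfer efficiency: 0.15 × 0.11 × 0.09 × 0.2 = 0.000297
Organism 1 energy = 700 / 0.000297 = 2356902 kcal/m²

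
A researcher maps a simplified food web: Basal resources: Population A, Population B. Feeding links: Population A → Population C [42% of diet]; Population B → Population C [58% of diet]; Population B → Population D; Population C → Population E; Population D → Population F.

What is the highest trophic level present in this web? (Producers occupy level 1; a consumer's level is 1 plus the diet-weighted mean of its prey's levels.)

3

Population C: 1 + (0.42×1 + 0.58×1) = 2
Population D: 1 + 1 = 2
Population E: 1 + 2 = 3
Population F: 1 + 2 = 3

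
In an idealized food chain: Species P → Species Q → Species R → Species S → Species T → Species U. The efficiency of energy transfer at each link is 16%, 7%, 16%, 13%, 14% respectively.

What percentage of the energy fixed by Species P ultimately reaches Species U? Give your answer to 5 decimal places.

Product of link efficiencies: 0.16 × 0.07 × 0.16 × 0.13 × 0.14 = 0.0000326144
As a percentage: 0.0000326144 × 100 = 0.00326%

0.00326%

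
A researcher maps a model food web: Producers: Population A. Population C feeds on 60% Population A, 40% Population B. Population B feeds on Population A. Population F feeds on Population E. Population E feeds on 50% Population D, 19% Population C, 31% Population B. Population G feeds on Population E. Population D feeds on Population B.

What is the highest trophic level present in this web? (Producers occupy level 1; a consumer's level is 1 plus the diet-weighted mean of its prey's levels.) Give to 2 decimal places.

4.58

Population B: 1 + 1 = 2
Population C: 1 + (0.6×1 + 0.4×2) = 2.4
Population D: 1 + 2 = 3
Population E: 1 + (0.5×3 + 0.19×2.4 + 0.31×2) = 3.576
Population F: 1 + 3.576 = 4.576
Population G: 1 + 3.576 = 4.576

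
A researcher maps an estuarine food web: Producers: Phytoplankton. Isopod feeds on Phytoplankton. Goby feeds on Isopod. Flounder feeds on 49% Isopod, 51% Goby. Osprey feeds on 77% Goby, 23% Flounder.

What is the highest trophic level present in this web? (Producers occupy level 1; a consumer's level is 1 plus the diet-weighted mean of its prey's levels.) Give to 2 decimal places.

Isopod: 1 + 1 = 2
Goby: 1 + 2 = 3
Flounder: 1 + (0.49×2 + 0.51×3) = 3.51
Osprey: 1 + (0.77×3 + 0.23×3.51) = 4.1173

4.12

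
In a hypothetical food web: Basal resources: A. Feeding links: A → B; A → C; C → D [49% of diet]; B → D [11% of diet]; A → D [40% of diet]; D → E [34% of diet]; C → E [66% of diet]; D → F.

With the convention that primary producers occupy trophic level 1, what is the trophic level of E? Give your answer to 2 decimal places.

B: 1 + 1 = 2
C: 1 + 1 = 2
D: 1 + (0.49×2 + 0.11×2 + 0.4×1) = 2.6
E: 1 + (0.34×2.6 + 0.66×2) = 3.204
F: 1 + 2.6 = 3.6

3.20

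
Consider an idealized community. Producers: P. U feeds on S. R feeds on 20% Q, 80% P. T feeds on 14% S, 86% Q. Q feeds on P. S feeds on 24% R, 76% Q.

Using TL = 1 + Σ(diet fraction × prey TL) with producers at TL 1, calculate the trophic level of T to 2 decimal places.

3.15

Q: 1 + 1 = 2
R: 1 + (0.2×2 + 0.8×1) = 2.2
S: 1 + (0.24×2.2 + 0.76×2) = 3.048
T: 1 + (0.14×3.048 + 0.86×2) = 3.14672
U: 1 + 3.048 = 4.048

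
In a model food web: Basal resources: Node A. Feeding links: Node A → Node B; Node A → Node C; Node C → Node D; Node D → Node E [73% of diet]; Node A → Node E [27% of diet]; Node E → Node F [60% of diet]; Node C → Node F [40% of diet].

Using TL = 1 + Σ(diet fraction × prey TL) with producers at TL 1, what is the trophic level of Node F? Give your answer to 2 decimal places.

3.88

Node B: 1 + 1 = 2
Node C: 1 + 1 = 2
Node D: 1 + 2 = 3
Node E: 1 + (0.73×3 + 0.27×1) = 3.46
Node F: 1 + (0.6×3.46 + 0.4×2) = 3.876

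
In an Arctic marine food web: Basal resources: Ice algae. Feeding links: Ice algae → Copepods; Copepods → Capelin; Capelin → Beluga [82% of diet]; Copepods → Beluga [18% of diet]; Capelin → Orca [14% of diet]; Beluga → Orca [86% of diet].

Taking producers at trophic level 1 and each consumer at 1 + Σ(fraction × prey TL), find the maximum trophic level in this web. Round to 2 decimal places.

Copepods: 1 + 1 = 2
Capelin: 1 + 2 = 3
Beluga: 1 + (0.82×3 + 0.18×2) = 3.82
Orca: 1 + (0.14×3 + 0.86×3.82) = 4.7052

4.71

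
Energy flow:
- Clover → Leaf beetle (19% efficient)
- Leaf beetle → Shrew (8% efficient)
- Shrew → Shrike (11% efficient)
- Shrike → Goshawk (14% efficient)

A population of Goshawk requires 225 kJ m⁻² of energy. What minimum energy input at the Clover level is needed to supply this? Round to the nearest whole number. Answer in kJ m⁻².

Cumulative transfer efficiency: 0.19 × 0.08 × 0.11 × 0.14 = 0.00023408
Clover energy = 225 / 0.00023408 = 961210 kJ m⁻²

961210 kJ m⁻²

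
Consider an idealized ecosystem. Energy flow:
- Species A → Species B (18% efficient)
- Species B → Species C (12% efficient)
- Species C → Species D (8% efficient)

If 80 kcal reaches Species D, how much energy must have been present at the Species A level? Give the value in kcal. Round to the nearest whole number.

46296 kcal

Cumulative transfer efficiency: 0.18 × 0.12 × 0.08 = 0.001728
Species A energy = 80 / 0.001728 = 46296 kcal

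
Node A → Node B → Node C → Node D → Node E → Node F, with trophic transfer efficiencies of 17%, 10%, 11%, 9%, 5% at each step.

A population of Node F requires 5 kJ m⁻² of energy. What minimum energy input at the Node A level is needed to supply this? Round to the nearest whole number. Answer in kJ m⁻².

594177 kJ m⁻²

Cumulative transfer efficiency: 0.17 × 0.1 × 0.11 × 0.09 × 0.05 = 0.000008415
Node A energy = 5 / 0.000008415 = 594177 kJ m⁻²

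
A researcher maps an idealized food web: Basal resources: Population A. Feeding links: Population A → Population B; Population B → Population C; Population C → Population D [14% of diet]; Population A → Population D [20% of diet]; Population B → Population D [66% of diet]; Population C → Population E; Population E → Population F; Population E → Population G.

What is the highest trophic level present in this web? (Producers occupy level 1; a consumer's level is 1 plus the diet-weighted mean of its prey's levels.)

5

Population B: 1 + 1 = 2
Population C: 1 + 2 = 3
Population D: 1 + (0.14×3 + 0.2×1 + 0.66×2) = 2.94
Population E: 1 + 3 = 4
Population F: 1 + 4 = 5
Population G: 1 + 4 = 5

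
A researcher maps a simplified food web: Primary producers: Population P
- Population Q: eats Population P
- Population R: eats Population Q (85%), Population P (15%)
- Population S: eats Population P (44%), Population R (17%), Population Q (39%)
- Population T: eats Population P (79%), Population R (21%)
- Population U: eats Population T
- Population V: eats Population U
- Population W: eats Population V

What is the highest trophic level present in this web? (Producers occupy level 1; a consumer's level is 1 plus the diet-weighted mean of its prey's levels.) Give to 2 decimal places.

Population Q: 1 + 1 = 2
Population R: 1 + (0.85×2 + 0.15×1) = 2.85
Population S: 1 + (0.44×1 + 0.17×2.85 + 0.39×2) = 2.7045
Population T: 1 + (0.79×1 + 0.21×2.85) = 2.3885
Population U: 1 + 2.3885 = 3.3885
Population V: 1 + 3.3885 = 4.3885
Population W: 1 + 4.3885 = 5.3885

5.39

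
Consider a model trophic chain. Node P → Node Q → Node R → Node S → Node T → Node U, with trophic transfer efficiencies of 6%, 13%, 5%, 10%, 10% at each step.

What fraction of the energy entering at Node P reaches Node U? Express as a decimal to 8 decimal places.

Product of link efficiencies: 0.06 × 0.13 × 0.05 × 0.1 × 0.1 = 0.0000039

0.00000390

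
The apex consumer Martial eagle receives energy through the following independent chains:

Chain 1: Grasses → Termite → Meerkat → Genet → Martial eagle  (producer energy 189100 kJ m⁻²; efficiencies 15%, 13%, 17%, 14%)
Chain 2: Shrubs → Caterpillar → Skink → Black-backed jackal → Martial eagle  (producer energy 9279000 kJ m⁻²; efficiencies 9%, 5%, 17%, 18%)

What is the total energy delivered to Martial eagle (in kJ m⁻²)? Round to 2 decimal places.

Chain 1: 189100 × 0.15 × 0.13 × 0.17 × 0.14 = 87.76131 kJ m⁻²
Chain 2: 9279000 × 0.09 × 0.05 × 0.17 × 0.18 = 1277.7183 kJ m⁻²
Total at Martial eagle: 87.76131 + 1277.7183 = 1365.47961 kJ m⁻²

1365.48 kJ m⁻²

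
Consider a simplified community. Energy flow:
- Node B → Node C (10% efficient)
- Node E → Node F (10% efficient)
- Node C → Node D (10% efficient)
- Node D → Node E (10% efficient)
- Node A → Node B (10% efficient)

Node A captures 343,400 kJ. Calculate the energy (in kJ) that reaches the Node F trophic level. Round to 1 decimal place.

3.4 kJ

Node B: 343400 × 0.1 = 34340 kJ
Node C: 34340 × 0.1 = 3434 kJ
Node D: 3434 × 0.1 = 343.4 kJ
Node E: 343.4 × 0.1 = 34.34 kJ
Node F: 34.34 × 0.1 = 3.434 kJ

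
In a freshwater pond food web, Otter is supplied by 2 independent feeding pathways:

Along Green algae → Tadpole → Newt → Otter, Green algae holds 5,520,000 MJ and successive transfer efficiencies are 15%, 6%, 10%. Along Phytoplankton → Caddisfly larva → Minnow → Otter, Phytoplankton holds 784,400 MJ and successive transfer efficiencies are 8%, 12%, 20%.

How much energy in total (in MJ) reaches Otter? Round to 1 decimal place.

Via Green algae: 5520000 × 0.15 × 0.06 × 0.1 = 4968 MJ
Via Phytoplankton: 784400 × 0.08 × 0.12 × 0.2 = 1506.048 MJ
Total at Otter: 4968 + 1506.048 = 6474.048 MJ

6474.0 MJ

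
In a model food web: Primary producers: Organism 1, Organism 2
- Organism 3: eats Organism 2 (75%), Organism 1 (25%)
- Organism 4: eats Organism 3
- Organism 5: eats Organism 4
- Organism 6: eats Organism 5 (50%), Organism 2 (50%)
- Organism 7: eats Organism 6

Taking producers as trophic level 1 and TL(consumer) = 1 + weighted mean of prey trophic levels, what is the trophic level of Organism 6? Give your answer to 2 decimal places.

3.50

Organism 3: 1 + (0.75×1 + 0.25×1) = 2
Organism 4: 1 + 2 = 3
Organism 5: 1 + 3 = 4
Organism 6: 1 + (0.5×4 + 0.5×1) = 3.5
Organism 7: 1 + 3.5 = 4.5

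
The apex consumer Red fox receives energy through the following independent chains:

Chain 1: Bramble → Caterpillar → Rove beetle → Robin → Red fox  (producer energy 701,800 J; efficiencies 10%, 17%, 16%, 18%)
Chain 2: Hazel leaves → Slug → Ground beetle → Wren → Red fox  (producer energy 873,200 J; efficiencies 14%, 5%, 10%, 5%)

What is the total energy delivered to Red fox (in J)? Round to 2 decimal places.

374.16 J

Chain 1: 701800 × 0.1 × 0.17 × 0.16 × 0.18 = 343.60128 J
Chain 2: 873200 × 0.14 × 0.05 × 0.1 × 0.05 = 30.562 J
Total at Red fox: 343.60128 + 30.562 = 374.16328 J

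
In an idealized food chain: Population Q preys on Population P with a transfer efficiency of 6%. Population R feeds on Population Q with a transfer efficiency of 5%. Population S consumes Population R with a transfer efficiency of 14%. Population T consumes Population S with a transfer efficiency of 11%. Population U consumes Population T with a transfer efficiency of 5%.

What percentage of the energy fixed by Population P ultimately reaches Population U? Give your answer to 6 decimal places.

Product of link efficiencies: 0.06 × 0.05 × 0.14 × 0.11 × 0.05 = 0.00000231
As a percentage: 0.00000231 × 100 = 0.000231%

0.000231%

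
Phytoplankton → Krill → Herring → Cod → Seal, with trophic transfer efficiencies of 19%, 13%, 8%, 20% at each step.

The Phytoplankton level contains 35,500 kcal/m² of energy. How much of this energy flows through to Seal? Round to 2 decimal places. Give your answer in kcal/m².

Krill: 35500 × 0.19 = 6745 kcal/m²
Herring: 6745 × 0.13 = 876.85 kcal/m²
Cod: 876.85 × 0.08 = 70.148 kcal/m²
Seal: 70.148 × 0.2 = 14.0296 kcal/m²

14.03 kcal/m²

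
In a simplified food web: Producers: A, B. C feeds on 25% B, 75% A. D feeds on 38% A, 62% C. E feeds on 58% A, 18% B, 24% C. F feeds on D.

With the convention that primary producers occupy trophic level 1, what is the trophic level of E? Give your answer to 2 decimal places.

2.24

C: 1 + (0.25×1 + 0.75×1) = 2
D: 1 + (0.38×1 + 0.62×2) = 2.62
E: 1 + (0.58×1 + 0.18×1 + 0.24×2) = 2.24
F: 1 + 2.62 = 3.62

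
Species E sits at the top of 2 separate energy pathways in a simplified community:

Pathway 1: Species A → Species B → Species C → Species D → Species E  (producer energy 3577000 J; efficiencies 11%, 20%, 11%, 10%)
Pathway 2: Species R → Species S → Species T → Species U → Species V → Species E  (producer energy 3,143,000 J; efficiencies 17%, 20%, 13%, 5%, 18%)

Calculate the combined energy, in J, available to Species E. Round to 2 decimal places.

990.66 J

Pathway 1: 3577000 × 0.11 × 0.2 × 0.11 × 0.1 = 865.634 J
Pathway 2: 3143000 × 0.17 × 0.2 × 0.13 × 0.05 × 0.18 = 125.02854 J
Total at Species E: 865.634 + 125.02854 = 990.66254 J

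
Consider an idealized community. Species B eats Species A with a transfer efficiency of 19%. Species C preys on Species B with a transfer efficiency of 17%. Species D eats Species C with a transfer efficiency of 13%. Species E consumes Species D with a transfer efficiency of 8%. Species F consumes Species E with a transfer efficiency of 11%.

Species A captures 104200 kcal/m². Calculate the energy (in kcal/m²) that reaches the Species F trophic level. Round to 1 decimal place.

3.9 kcal/m²

Species B: 104200 × 0.19 = 19798 kcal/m²
Species C: 19798 × 0.17 = 3365.66 kcal/m²
Species D: 3365.66 × 0.13 = 437.5358 kcal/m²
Species E: 437.5358 × 0.08 = 35.002864 kcal/m²
Species F: 35.002864 × 0.11 = 3.85031504 kcal/m²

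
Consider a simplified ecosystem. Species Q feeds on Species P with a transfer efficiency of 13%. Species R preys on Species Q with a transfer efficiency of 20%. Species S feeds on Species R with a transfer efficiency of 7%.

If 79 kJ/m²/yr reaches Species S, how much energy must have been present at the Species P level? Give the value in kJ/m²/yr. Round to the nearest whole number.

43407 kJ/m²/yr

Cumulative transfer efficiency: 0.13 × 0.2 × 0.07 = 0.00182
Species P energy = 79 / 0.00182 = 43407 kJ/m²/yr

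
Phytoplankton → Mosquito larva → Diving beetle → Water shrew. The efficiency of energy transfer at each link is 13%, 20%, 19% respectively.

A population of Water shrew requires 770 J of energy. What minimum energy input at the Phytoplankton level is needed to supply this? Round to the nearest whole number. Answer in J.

155870 J

Cumulative transfer efficiency: 0.13 × 0.2 × 0.19 = 0.00494
Phytoplankton energy = 770 / 0.00494 = 155870 J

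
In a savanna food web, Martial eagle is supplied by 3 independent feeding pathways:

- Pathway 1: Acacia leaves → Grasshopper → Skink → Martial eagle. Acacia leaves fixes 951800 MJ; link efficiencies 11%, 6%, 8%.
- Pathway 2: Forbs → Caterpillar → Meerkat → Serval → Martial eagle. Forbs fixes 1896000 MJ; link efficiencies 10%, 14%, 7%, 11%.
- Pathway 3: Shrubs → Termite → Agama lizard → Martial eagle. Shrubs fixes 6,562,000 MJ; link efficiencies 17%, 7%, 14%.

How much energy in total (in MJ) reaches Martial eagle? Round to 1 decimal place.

11639.2 MJ

Pathway 1: 951800 × 0.11 × 0.06 × 0.08 = 502.5504 MJ
Pathway 2: 1896000 × 0.1 × 0.14 × 0.07 × 0.11 = 204.3888 MJ
Pathway 3: 6562000 × 0.17 × 0.07 × 0.14 = 10932.292 MJ
Total at Martial eagle: 502.5504 + 204.3888 + 10932.292 = 11639.2312 MJ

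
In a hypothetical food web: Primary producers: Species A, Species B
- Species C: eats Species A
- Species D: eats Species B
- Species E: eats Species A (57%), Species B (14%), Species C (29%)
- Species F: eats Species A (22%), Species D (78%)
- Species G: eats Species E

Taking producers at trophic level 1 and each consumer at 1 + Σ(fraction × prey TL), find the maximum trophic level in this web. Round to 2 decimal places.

3.29

Species C: 1 + 1 = 2
Species D: 1 + 1 = 2
Species E: 1 + (0.57×1 + 0.14×1 + 0.29×2) = 2.29
Species F: 1 + (0.22×1 + 0.78×2) = 2.78
Species G: 1 + 2.29 = 3.29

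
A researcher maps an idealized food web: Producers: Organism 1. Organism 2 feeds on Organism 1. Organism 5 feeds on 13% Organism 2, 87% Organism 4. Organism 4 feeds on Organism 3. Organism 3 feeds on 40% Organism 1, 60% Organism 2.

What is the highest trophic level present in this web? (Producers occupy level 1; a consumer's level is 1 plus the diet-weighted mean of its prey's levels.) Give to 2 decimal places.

4.39

Organism 2: 1 + 1 = 2
Organism 3: 1 + (0.4×1 + 0.6×2) = 2.6
Organism 4: 1 + 2.6 = 3.6
Organism 5: 1 + (0.13×2 + 0.87×3.6) = 4.392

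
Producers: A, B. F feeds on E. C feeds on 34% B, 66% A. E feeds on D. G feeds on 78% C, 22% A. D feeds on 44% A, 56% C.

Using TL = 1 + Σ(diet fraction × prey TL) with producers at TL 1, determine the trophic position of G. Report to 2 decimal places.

2.78

C: 1 + (0.34×1 + 0.66×1) = 2
D: 1 + (0.44×1 + 0.56×2) = 2.56
E: 1 + 2.56 = 3.56
F: 1 + 3.56 = 4.56
G: 1 + (0.78×2 + 0.22×1) = 2.78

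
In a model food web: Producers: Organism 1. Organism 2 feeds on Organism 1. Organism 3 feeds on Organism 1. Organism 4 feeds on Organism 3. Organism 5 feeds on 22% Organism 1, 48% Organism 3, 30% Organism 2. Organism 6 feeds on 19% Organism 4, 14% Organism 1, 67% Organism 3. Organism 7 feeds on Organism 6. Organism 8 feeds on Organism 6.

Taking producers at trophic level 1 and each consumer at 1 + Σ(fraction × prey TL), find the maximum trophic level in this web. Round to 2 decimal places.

Organism 2: 1 + 1 = 2
Organism 3: 1 + 1 = 2
Organism 4: 1 + 2 = 3
Organism 5: 1 + (0.22×1 + 0.48×2 + 0.3×2) = 2.78
Organism 6: 1 + (0.19×3 + 0.14×1 + 0.67×2) = 3.05
Organism 7: 1 + 3.05 = 4.05
Organism 8: 1 + 3.05 = 4.05

4.05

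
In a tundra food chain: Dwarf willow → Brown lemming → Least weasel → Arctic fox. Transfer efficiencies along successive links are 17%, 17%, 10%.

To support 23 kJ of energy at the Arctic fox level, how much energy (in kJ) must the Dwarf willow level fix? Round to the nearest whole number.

7958 kJ

Cumulative transfer efficiency: 0.17 × 0.17 × 0.1 = 0.00289
Dwarf willow energy = 23 / 0.00289 = 7958 kJ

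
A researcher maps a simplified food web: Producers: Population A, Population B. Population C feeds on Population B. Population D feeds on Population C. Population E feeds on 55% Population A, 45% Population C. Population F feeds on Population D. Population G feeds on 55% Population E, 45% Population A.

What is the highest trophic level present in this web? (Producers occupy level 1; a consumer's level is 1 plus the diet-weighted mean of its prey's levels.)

Population C: 1 + 1 = 2
Population D: 1 + 2 = 3
Population E: 1 + (0.55×1 + 0.45×2) = 2.45
Population F: 1 + 3 = 4
Population G: 1 + (0.55×2.45 + 0.45×1) = 2.7975

4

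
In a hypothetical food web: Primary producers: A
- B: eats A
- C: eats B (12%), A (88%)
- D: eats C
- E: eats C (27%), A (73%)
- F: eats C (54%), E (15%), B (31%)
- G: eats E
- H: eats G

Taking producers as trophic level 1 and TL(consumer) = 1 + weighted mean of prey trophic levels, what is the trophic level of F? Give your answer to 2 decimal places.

3.11

B: 1 + 1 = 2
C: 1 + (0.12×2 + 0.88×1) = 2.12
D: 1 + 2.12 = 3.12
E: 1 + (0.27×2.12 + 0.73×1) = 2.3024
F: 1 + (0.54×2.12 + 0.15×2.3024 + 0.31×2) = 3.11016
G: 1 + 2.3024 = 3.3024
H: 1 + 3.3024 = 4.3024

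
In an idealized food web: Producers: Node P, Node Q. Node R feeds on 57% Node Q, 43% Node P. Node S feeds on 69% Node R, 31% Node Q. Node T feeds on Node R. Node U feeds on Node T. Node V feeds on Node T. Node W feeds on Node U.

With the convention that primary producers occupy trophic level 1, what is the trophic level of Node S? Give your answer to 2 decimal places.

2.69

Node R: 1 + (0.57×1 + 0.43×1) = 2
Node S: 1 + (0.69×2 + 0.31×1) = 2.69
Node T: 1 + 2 = 3
Node U: 1 + 3 = 4
Node V: 1 + 3 = 4
Node W: 1 + 4 = 5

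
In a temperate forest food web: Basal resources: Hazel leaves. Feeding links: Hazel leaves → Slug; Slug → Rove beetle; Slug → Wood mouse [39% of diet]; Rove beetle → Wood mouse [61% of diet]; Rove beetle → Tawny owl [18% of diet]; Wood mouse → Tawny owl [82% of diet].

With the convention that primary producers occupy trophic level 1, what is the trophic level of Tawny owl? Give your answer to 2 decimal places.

4.50

Slug: 1 + 1 = 2
Rove beetle: 1 + 2 = 3
Wood mouse: 1 + (0.39×2 + 0.61×3) = 3.61
Tawny owl: 1 + (0.18×3 + 0.82×3.61) = 4.5002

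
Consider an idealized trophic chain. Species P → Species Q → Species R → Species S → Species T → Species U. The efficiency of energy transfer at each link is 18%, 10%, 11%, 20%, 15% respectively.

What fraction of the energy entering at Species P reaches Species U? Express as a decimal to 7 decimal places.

0.0000594

Product of link efficiencies: 0.18 × 0.1 × 0.11 × 0.2 × 0.15 = 0.0000594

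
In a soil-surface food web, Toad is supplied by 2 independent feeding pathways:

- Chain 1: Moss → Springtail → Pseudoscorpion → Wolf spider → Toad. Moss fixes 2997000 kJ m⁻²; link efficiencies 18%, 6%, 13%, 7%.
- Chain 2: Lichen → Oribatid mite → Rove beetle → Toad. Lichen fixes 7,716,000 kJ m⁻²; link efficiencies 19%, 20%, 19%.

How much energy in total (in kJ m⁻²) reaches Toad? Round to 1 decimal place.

56004.1 kJ m⁻²

Chain 1: 2997000 × 0.18 × 0.06 × 0.13 × 0.07 = 294.54516 kJ m⁻²
Chain 2: 7716000 × 0.19 × 0.2 × 0.19 = 55709.52 kJ m⁻²
Total at Toad: 294.54516 + 55709.52 = 56004.06516 kJ m⁻²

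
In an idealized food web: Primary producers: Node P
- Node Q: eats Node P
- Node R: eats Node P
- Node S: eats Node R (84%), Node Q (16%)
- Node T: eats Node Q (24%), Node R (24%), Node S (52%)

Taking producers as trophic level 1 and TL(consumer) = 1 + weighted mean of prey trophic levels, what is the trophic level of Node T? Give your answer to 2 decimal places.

3.52

Node Q: 1 + 1 = 2
Node R: 1 + 1 = 2
Node S: 1 + (0.84×2 + 0.16×2) = 3
Node T: 1 + (0.24×2 + 0.24×2 + 0.52×3) = 3.52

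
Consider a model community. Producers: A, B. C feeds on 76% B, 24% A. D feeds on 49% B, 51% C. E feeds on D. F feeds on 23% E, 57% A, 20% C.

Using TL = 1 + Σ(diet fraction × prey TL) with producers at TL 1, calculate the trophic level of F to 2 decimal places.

C: 1 + (0.76×1 + 0.24×1) = 2
D: 1 + (0.49×1 + 0.51×2) = 2.51
E: 1 + 2.51 = 3.51
F: 1 + (0.23×3.51 + 0.57×1 + 0.2×2) = 2.7773

2.78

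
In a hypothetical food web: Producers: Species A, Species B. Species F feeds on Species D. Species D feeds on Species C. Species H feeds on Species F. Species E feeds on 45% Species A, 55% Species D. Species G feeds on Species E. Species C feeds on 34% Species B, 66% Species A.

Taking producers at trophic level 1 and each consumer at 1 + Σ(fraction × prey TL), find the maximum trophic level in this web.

5

Species C: 1 + (0.34×1 + 0.66×1) = 2
Species D: 1 + 2 = 3
Species E: 1 + (0.45×1 + 0.55×3) = 3.1
Species F: 1 + 3 = 4
Species G: 1 + 3.1 = 4.1
Species H: 1 + 4 = 5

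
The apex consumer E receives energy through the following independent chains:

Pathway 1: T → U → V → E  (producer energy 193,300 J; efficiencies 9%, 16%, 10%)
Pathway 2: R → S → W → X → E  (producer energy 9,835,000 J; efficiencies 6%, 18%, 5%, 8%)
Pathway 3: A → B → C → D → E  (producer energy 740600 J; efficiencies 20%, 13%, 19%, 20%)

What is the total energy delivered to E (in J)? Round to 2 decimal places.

Pathway 1: 193300 × 0.09 × 0.16 × 0.1 = 278.352 J
Pathway 2: 9835000 × 0.06 × 0.18 × 0.05 × 0.08 = 424.872 J
Pathway 3: 740600 × 0.2 × 0.13 × 0.19 × 0.2 = 731.7128 J
Total at E: 278.352 + 424.872 + 731.7128 = 1434.9368 J

1434.94 J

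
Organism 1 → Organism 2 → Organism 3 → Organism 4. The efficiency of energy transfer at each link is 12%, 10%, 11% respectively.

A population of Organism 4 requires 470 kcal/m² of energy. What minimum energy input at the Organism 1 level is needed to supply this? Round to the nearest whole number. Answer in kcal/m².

356061 kcal/m²

Cumulative transfer efficiency: 0.12 × 0.1 × 0.11 = 0.00132
Organism 1 energy = 470 / 0.00132 = 356061 kcal/m²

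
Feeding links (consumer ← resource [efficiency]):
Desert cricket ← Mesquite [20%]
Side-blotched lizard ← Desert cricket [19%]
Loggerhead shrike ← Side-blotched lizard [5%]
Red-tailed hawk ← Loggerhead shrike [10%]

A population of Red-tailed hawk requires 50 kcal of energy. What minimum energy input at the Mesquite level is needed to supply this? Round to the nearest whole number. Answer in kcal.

263158 kcal

Cumulative transfer efficiency: 0.2 × 0.19 × 0.05 × 0.1 = 0.00019
Mesquite energy = 50 / 0.00019 = 263158 kcal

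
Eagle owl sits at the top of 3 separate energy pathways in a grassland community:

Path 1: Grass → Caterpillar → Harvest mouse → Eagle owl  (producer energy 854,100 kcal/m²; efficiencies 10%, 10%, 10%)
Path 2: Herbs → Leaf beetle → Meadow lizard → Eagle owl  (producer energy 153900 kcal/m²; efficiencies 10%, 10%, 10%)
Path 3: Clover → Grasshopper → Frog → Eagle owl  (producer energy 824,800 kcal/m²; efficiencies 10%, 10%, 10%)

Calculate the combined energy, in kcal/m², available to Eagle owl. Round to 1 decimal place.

Path 1: 854100 × 0.1 × 0.1 × 0.1 = 854.1 kcal/m²
Path 2: 153900 × 0.1 × 0.1 × 0.1 = 153.9 kcal/m²
Path 3: 824800 × 0.1 × 0.1 × 0.1 = 824.8 kcal/m²
Total at Eagle owl: 854.1 + 153.9 + 824.8 = 1832.8 kcal/m²

1832.8 kcal/m²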